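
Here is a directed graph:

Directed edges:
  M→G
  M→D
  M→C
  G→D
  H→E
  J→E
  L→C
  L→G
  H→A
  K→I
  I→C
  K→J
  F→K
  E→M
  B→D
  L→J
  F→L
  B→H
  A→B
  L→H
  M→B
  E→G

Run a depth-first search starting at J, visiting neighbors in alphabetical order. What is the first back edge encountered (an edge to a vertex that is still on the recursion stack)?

A→B

DFS from J (visiting neighbors in alphabetical order); mark gray on enter, black on exit:
J gray
  E gray
    G gray
      D gray
      D black
    G black
    M gray
      B gray
        B→D: D black — skip
        H gray
          A gray
            A→B: B is gray → back edge
First back edge: A → B.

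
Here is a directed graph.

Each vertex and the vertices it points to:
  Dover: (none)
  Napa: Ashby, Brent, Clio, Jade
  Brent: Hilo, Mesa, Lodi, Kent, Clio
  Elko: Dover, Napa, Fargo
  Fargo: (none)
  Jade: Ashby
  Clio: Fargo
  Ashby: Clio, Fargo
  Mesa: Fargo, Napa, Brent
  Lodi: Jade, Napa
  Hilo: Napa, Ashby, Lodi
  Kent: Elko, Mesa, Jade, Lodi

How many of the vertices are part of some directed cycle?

A vertex is on a directed cycle iff it belongs to a strongly connected component of size ≥ 2 (or has a self-loop).
The vertices on cycles are {Elko, Hilo, Kent, Lodi, Mesa, Napa, Brent} — 7 in total.

7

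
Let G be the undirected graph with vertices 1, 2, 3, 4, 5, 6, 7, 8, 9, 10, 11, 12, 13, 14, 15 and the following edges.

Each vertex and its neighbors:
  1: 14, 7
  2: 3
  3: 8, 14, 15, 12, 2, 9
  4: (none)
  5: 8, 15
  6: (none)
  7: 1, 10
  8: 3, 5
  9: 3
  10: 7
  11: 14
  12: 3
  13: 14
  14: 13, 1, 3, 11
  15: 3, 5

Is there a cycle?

Yes

DFS, tracking each vertex's parent; an edge to a visited non-parent vertex closes a cycle.
Start from 8:
visit 8 (parent –)
  visit 3 (parent 8)
    3–8: parent, skip
    visit 14 (parent 3)
      visit 13 (parent 14)
        13–14: parent, skip
      visit 1 (parent 14)
        1–14: parent, skip
        visit 7 (parent 1)
          7–1: parent, skip
          visit 10 (parent 7)
            10–7: parent, skip
      14–3: parent, skip
      visit 11 (parent 14)
        11–14: parent, skip
    visit 15 (parent 3)
      15–3: parent, skip
      visit 5 (parent 15)
        5–8: 8 visited and ≠ parent → cycle
Cycle: 8 – 3 – 15 – 5 – 8.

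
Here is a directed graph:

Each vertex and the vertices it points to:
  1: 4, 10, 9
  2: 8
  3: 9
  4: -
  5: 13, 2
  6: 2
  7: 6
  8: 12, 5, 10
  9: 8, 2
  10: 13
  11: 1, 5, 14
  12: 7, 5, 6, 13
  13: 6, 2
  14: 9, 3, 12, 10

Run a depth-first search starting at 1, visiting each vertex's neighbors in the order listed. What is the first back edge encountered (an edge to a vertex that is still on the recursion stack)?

DFS from 1 (visiting each vertex's neighbors in the order listed); mark gray on enter, black on exit:
1 gray
  4 gray
  4 black
  10 gray
    13 gray
      6 gray
        2 gray
          8 gray
            12 gray
              7 gray
                7→6: 6 is gray → back edge
First back edge: 7 → 6.

7->6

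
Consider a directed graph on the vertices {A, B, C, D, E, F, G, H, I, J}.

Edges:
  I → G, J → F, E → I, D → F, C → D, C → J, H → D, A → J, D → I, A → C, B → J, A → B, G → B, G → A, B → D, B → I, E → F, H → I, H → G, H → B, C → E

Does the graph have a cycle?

Yes

DFS with white/gray/black marking, starting from F:
F gray
F black
A gray
  C gray
    J gray
      J→F: F black — skip
    J black
    D gray
      I gray
        G gray
          B gray
            B→I: I is gray → back edge
Back edge found, so a cycle exists: I → G → B → I.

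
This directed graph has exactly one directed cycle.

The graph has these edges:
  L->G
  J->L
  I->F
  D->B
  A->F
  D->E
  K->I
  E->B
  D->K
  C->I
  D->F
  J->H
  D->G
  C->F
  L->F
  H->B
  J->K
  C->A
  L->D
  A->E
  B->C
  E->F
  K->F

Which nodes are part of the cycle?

A, B, C, E

DFS with gray/black marking from E:
E gray
  B gray
    C gray
      I gray
        F gray
        F black
      I black
      C→F: F black — skip
      A gray
        A→F: F black — skip
        A→E: E is gray → back edge
Back edge closes the cycle E → B → C → A → E; its vertices are {A, B, C, E}.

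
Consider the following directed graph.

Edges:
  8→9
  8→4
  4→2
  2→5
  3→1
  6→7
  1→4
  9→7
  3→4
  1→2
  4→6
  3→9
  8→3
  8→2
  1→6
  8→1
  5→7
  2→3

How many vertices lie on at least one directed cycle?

A vertex is on a directed cycle iff it belongs to a strongly connected component of size ≥ 2 (or has a self-loop).
The vertices on cycles are {1, 2, 3, 4} — 4 in total.

4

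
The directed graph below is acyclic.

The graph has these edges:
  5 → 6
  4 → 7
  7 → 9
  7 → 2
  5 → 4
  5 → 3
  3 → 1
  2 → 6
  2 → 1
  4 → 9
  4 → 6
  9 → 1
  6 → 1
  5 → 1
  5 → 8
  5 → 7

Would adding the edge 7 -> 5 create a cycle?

Yes

Adding 7→5 creates a cycle iff 5 can already reach 7.
Path from 5: 5 → 7.
So 5 → … → 7 → 5 is a cycle.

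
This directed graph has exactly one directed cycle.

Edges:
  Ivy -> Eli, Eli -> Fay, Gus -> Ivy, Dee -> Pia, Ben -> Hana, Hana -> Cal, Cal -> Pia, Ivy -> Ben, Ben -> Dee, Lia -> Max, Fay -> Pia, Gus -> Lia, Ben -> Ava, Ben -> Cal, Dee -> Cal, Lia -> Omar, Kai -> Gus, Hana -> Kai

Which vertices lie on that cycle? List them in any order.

Ben, Gus, Ivy, Kai, Hana

DFS with gray/black marking from Kai:
Kai gray
  Gus gray
    Ivy gray
      Eli gray
        Fay gray
          Pia gray
          Pia black
        Fay black
      Eli black
      Ben gray
        Dee gray
          Cal gray
            Cal→Pia: Pia black — skip
          Cal black
          Dee→Pia: Pia black — skip
        Dee black
        Ava gray
        Ava black
        Ben→Cal: Cal black — skip
        Hana gray
          Hana→Cal: Cal black — skip
          Hana→Kai: Kai is gray → back edge
Back edge closes the cycle Kai → Gus → Ivy → Ben → Hana → Kai; its vertices are {Ben, Gus, Ivy, Kai, Hana}.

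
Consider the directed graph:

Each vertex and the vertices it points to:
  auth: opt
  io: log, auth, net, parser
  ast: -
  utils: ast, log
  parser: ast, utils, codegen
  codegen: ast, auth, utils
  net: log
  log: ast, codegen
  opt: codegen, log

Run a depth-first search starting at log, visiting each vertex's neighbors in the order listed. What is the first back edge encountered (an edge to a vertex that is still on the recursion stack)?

DFS from log (visiting each vertex's neighbors in the order listed); mark gray on enter, black on exit:
log gray
  ast gray
  ast black
  codegen gray
    codegen→ast: ast black — skip
    auth gray
      opt gray
        opt→codegen: codegen is gray → back edge
First back edge: opt → codegen.

opt→codegen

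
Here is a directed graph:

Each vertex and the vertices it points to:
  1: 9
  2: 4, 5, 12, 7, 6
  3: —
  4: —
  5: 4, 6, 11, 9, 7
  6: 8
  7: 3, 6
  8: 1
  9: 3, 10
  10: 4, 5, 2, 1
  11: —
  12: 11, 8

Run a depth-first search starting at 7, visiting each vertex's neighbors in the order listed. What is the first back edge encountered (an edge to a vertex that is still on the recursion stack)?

DFS from 7 (visiting each vertex's neighbors in the order listed); mark gray on enter, black on exit:
7 gray
  3 gray
  3 black
  6 gray
    8 gray
      1 gray
        9 gray
          9→3: 3 black — skip
          10 gray
            4 gray
            4 black
            5 gray
              5→4: 4 black — skip
              5→6: 6 is gray → back edge
First back edge: 5 → 6.

5→6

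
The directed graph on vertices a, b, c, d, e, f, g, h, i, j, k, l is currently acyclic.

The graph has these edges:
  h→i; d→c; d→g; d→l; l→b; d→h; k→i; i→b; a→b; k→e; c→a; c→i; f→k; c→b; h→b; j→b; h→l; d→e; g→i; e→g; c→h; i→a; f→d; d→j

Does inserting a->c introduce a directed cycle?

Yes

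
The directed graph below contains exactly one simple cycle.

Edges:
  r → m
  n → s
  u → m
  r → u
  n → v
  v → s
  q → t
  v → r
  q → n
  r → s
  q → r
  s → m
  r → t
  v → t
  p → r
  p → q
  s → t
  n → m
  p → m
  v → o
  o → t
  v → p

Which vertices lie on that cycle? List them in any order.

DFS with gray/black marking from v:
v gray
  p gray
    r gray
      s gray
        t gray
        t black
        m gray
        m black
      s black
      r→t: t black — skip
      u gray
        u→m: m black — skip
      u black
      r→m: m black — skip
    r black
    p→m: m black — skip
    q gray
      q→r: r black — skip
      n gray
        n→v: v is gray → back edge
Back edge closes the cycle v → p → q → n → v; its vertices are {n, p, q, v}.

n, p, q, v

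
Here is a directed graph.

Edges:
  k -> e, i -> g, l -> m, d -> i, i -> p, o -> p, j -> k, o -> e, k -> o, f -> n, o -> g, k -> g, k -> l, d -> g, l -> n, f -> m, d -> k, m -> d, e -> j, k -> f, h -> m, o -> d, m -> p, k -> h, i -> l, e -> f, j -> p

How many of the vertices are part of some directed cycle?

10

A vertex is on a directed cycle iff it belongs to a strongly connected component of size ≥ 2 (or has a self-loop).
The vertices on cycles are {d, e, f, h, i, j, k, l, m, o} — 10 in total.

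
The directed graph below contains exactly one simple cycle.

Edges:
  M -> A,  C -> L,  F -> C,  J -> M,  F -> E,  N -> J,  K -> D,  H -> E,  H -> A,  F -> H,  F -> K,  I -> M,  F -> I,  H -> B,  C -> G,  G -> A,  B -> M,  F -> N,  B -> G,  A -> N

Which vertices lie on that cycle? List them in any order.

A, J, M, N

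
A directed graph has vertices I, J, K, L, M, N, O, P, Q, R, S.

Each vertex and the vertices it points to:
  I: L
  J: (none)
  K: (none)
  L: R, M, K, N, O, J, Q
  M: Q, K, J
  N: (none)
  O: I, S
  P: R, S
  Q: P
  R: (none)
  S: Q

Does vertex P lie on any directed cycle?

Yes

P is on a cycle iff P can reach itself via ≥1 edge.
P → S → Q → P — yes.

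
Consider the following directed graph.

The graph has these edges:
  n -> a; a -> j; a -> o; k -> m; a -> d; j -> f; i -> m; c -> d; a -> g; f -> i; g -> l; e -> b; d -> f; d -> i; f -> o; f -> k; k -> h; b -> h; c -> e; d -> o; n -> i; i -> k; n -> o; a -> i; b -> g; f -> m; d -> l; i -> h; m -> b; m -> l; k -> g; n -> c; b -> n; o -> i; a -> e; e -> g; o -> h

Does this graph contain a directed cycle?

DFS with white/gray/black marking, starting from e:
e gray
  b gray
    h gray
    h black
    g gray
      l gray
      l black
    g black
    n gray
      a gray
        a→g: g black — skip
        i gray
          i→h: h black — skip
          k gray
            k→g: g black — skip
            k→h: h black — skip
            m gray
              m→l: l black — skip
              m→b: b is gray → back edge
Back edge found, so a cycle exists: b → n → a → i → k → m → b.

Yes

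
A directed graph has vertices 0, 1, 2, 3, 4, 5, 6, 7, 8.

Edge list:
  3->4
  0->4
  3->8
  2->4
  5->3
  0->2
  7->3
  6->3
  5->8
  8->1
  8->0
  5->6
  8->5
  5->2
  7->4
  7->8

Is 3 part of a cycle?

Yes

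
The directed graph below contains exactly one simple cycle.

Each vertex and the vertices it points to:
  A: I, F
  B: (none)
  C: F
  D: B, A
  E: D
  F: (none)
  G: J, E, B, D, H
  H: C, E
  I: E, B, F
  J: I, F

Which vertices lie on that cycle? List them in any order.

DFS with gray/black marking from D:
D gray
  B gray
  B black
  A gray
    I gray
      E gray
        E→D: D is gray → back edge
Back edge closes the cycle D → A → I → E → D; its vertices are {A, D, E, I}.

A, D, E, I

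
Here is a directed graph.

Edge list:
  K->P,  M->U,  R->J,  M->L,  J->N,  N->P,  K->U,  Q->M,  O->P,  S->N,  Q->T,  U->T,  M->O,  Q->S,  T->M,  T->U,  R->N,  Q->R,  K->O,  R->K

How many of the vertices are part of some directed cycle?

3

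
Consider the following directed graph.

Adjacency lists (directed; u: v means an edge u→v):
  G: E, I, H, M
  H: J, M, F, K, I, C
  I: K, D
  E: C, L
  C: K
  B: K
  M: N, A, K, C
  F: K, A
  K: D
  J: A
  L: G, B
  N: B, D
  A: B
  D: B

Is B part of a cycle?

B is on a cycle iff B can reach itself via ≥1 edge.
B → K → D → B — yes.

Yes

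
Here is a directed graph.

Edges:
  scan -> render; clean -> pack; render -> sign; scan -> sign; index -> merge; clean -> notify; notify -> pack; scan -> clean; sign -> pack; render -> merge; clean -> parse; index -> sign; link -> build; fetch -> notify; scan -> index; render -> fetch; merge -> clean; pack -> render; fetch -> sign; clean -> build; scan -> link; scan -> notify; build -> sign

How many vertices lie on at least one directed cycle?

8

A vertex is on a directed cycle iff it belongs to a strongly connected component of size ≥ 2 (or has a self-loop).
The vertices on cycles are {pack, sign, build, clean, fetch, merge, notify, render} — 8 in total.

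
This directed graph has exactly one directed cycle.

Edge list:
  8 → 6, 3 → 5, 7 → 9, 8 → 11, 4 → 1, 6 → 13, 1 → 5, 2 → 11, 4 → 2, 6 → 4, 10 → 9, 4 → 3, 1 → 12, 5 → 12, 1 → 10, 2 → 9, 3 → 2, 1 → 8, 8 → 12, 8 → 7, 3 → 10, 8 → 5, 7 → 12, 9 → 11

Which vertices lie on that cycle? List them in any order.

1, 4, 6, 8

DFS with gray/black marking from 4:
4 gray
  1 gray
    10 gray
      9 gray
        11 gray
        11 black
      9 black
    10 black
    12 gray
    12 black
    8 gray
      5 gray
        5→12: 12 black — skip
      5 black
      8→11: 11 black — skip
      7 gray
        7→9: 9 black — skip
        7→12: 12 black — skip
      7 black
      8→12: 12 black — skip
      6 gray
        6→4: 4 is gray → back edge
Back edge closes the cycle 4 → 1 → 8 → 6 → 4; its vertices are {1, 4, 6, 8}.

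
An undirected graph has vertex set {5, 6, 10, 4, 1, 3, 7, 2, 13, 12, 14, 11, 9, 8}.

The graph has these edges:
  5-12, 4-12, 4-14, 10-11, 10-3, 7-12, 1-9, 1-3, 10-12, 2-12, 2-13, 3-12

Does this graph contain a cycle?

Yes

DFS, tracking each vertex's parent; an edge to a visited non-parent vertex closes a cycle.
Start from 8:
visit 8 (parent –)
visit 5 (parent –)
  visit 12 (parent 5)
    visit 3 (parent 12)
      visit 10 (parent 3)
        10–12: 12 visited and ≠ parent → cycle
Cycle: 12 – 3 – 10 – 12.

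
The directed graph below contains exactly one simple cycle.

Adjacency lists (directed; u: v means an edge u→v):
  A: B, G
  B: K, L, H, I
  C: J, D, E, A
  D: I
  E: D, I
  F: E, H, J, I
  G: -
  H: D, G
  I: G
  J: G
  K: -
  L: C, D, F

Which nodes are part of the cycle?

DFS with gray/black marking from L:
L gray
  C gray
    J gray
      G gray
      G black
    J black
    D gray
      I gray
        I→G: G black — skip
      I black
    D black
    E gray
      E→D: D black — skip
      E→I: I black — skip
    E black
    A gray
      B gray
        K gray
        K black
        B→L: L is gray → back edge
Back edge closes the cycle L → C → A → B → L; its vertices are {A, B, C, L}.

A, B, C, L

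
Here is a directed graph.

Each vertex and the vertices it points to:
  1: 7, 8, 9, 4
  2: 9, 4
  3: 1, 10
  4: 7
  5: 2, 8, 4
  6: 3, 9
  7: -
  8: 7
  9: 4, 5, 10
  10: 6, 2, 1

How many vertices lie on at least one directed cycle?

A vertex is on a directed cycle iff it belongs to a strongly connected component of size ≥ 2 (or has a self-loop).
The vertices on cycles are {1, 2, 3, 5, 6, 9, 10} — 7 in total.

7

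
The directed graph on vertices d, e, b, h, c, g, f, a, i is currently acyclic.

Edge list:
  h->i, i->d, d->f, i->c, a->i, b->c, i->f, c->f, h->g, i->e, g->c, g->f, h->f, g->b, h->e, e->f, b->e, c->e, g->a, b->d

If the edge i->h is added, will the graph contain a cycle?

Adding i→h creates a cycle iff h can already reach i.
Path from h: h → i.
So h → … → i → h is a cycle.

Yes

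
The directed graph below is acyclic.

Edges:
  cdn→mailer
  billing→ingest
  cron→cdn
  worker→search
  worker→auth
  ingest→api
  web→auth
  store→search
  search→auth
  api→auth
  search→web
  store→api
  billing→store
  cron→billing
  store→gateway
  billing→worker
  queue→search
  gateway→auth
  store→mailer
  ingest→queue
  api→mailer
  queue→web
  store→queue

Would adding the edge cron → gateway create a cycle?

No

Adding cron→gateway creates a cycle iff gateway can already reach cron.
Explore from gateway: no path reaches cron. The graph stays acyclic.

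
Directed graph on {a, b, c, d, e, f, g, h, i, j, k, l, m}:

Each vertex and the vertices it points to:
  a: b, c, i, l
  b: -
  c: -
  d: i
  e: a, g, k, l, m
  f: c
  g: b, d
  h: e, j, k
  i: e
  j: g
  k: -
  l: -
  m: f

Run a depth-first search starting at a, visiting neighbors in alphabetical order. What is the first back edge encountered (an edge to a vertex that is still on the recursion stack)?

DFS from a (visiting neighbors in alphabetical order); mark gray on enter, black on exit:
a gray
  b gray
  b black
  c gray
  c black
  i gray
    e gray
      e→a: a is gray → back edge
First back edge: e → a.

e->a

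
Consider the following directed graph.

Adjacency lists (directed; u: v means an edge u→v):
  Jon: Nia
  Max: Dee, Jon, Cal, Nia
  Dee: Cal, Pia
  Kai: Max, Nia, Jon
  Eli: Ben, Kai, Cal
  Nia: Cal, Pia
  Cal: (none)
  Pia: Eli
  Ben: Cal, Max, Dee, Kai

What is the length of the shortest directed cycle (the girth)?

4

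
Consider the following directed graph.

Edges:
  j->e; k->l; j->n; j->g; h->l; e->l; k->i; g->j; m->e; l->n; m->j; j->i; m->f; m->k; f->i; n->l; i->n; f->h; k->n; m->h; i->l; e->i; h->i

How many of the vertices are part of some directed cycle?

4

A vertex is on a directed cycle iff it belongs to a strongly connected component of size ≥ 2 (or has a self-loop).
The vertices on cycles are {g, j, l, n} — 4 in total.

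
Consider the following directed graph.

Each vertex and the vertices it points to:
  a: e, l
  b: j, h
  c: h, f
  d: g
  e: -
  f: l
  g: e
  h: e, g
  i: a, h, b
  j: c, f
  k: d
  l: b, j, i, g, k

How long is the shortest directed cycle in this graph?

For each vertex v, BFS finds the shortest path from v back to v.
The shortest such closed walk is l → j → f → l, length 3.

3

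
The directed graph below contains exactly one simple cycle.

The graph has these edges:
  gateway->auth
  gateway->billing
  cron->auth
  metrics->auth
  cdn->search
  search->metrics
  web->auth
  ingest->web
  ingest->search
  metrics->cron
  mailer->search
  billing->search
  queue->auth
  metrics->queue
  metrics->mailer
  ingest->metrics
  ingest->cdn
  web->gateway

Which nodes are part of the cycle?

DFS with gray/black marking from metrics:
metrics gray
  auth gray
  auth black
  cron gray
    cron→auth: auth black — skip
  cron black
  queue gray
    queue→auth: auth black — skip
  queue black
  mailer gray
    search gray
      search→metrics: metrics is gray → back edge
Back edge closes the cycle metrics → mailer → search → metrics; its vertices are {mailer, search, metrics}.

mailer, search, metrics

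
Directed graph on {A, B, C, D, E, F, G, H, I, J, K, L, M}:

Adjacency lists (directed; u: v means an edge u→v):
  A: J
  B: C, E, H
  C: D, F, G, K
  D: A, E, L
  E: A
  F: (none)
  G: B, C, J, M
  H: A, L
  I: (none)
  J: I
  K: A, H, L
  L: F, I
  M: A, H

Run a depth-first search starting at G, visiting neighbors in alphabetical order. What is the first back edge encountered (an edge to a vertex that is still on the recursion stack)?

C->G

DFS from G (visiting neighbors in alphabetical order); mark gray on enter, black on exit:
G gray
  B gray
    C gray
      D gray
        A gray
          J gray
            I gray
            I black
          J black
        A black
        E gray
          E→A: A black — skip
        E black
        L gray
          F gray
          F black
          L→I: I black — skip
        L black
      D black
      C→F: F black — skip
      C→G: G is gray → back edge
First back edge: C → G.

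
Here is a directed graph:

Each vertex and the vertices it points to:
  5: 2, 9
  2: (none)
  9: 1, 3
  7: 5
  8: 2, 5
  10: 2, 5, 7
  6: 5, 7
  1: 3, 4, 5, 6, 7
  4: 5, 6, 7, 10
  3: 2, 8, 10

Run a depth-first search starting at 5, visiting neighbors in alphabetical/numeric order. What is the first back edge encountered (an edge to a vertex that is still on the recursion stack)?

DFS from 5 (visiting neighbors in alphabetical/numeric order); mark gray on enter, black on exit:
5 gray
  2 gray
  2 black
  9 gray
    1 gray
      3 gray
        3→2: 2 black — skip
        8 gray
          8→2: 2 black — skip
          8→5: 5 is gray → back edge
First back edge: 8 → 5.

8->5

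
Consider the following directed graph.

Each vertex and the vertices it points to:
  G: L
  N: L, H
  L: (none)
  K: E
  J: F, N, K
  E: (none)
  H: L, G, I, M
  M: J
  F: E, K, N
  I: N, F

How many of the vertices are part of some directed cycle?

A vertex is on a directed cycle iff it belongs to a strongly connected component of size ≥ 2 (or has a self-loop).
The vertices on cycles are {F, H, I, J, M, N} — 6 in total.

6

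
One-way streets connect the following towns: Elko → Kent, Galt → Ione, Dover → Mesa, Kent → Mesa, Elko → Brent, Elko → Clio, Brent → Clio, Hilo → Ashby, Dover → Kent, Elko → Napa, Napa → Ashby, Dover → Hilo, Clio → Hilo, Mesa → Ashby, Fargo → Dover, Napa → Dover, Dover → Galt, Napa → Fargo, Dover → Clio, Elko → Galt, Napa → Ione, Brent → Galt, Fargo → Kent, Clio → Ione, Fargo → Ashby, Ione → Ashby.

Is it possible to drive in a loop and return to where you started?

No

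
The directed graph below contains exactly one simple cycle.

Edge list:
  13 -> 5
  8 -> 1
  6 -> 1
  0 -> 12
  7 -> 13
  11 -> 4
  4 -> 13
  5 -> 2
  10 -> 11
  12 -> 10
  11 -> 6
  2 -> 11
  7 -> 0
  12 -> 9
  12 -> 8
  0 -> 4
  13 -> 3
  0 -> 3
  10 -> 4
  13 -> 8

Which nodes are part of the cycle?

2, 4, 5, 11, 13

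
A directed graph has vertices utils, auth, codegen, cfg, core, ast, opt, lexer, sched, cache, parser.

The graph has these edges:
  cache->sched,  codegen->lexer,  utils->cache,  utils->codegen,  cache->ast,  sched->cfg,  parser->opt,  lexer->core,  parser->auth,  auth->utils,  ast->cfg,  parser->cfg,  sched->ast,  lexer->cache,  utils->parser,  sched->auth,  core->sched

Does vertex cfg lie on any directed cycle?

No

cfg lies on a cycle iff there is a path from cfg back to itself.
Exploring from cfg, it never reaches itself; equivalently, its strongly connected component is a singleton.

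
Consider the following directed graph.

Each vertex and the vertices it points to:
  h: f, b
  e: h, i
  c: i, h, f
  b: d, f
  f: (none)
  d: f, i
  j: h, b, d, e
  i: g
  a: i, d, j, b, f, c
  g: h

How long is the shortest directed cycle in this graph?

For each vertex v, BFS finds the shortest path from v back to v.
The shortest such closed walk is i → g → h → b → d → i, length 5.

5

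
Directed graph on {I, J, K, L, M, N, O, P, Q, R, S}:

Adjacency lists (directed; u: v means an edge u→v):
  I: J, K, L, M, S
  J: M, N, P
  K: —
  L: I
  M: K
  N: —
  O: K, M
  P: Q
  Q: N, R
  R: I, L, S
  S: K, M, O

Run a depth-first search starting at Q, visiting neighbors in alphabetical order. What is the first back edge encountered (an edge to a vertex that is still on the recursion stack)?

DFS from Q (visiting neighbors in alphabetical order); mark gray on enter, black on exit:
Q gray
  N gray
  N black
  R gray
    I gray
      J gray
        M gray
          K gray
          K black
        M black
        J→N: N black — skip
        P gray
          P→Q: Q is gray → back edge
First back edge: P → Q.

P->Q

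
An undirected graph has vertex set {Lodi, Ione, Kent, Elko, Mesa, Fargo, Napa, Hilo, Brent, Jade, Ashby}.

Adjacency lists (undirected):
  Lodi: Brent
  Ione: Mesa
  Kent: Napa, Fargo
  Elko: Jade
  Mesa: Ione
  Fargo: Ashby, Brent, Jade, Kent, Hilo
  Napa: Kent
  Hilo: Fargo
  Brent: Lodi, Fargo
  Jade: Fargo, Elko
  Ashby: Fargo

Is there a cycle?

No

DFS, tracking each vertex's parent; an edge to a visited non-parent vertex closes a cycle.
Start from Mesa:
visit Mesa (parent –)
  visit Ione (parent Mesa)
    Ione–Mesa: parent, skip
visit Lodi (parent –)
  visit Brent (parent Lodi)
    Brent–Lodi: parent, skip
    visit Fargo (parent Brent)
      visit Ashby (parent Fargo)
        Ashby–Fargo: parent, skip
      Fargo–Brent: parent, skip
      visit Jade (parent Fargo)
        Jade–Fargo: parent, skip
        visit Elko (parent Jade)
          Elko–Jade: parent, skip
      visit Kent (parent Fargo)
        visit Napa (parent Kent)
          Napa–Kent: parent, skip
        Kent–Fargo: parent, skip
      visit Hilo (parent Fargo)
        Hilo–Fargo: parent, skip
No non-parent visited neighbor found — the graph is a forest.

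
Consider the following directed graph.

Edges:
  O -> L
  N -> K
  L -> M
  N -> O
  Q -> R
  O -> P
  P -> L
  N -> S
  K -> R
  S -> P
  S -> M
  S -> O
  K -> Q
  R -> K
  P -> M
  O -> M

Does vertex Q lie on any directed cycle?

Q is on a cycle iff Q can reach itself via ≥1 edge.
Q → R → K → Q — yes.

Yes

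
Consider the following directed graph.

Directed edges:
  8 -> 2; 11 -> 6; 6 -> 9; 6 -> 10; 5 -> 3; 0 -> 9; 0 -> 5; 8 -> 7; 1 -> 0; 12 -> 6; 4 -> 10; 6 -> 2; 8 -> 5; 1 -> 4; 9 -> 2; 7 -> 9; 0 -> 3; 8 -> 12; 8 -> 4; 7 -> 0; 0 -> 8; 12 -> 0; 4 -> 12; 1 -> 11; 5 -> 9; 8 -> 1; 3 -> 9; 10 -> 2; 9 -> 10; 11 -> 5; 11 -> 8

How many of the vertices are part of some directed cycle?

7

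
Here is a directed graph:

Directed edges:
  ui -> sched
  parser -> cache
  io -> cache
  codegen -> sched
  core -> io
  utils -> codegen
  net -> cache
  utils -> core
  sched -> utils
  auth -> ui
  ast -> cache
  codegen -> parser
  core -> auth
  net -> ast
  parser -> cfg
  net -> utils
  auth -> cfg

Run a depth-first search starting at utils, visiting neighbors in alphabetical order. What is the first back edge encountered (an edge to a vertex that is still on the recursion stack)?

DFS from utils (visiting neighbors in alphabetical order); mark gray on enter, black on exit:
utils gray
  codegen gray
    parser gray
      cache gray
      cache black
      cfg gray
      cfg black
    parser black
    sched gray
      sched→utils: utils is gray → back edge
First back edge: sched → utils.

sched→utils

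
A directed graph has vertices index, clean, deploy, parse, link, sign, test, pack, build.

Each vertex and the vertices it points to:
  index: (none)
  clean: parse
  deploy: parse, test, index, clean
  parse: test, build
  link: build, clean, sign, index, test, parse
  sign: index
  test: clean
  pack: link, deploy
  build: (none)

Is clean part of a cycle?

Yes

clean is on a cycle iff clean can reach itself via ≥1 edge.
clean → parse → test → clean — yes.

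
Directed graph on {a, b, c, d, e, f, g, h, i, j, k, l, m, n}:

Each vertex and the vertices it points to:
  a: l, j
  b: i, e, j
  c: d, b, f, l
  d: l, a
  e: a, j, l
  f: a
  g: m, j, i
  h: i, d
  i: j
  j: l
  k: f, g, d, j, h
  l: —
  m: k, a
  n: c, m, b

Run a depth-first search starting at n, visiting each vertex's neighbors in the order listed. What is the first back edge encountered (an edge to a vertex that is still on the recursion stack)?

g→m

DFS from n (visiting each vertex's neighbors in the order listed); mark gray on enter, black on exit:
n gray
  c gray
    d gray
      l gray
      l black
      a gray
        a→l: l black — skip
        j gray
          j→l: l black — skip
        j black
      a black
    d black
    b gray
      i gray
        i→j: j black — skip
      i black
      e gray
        e→a: a black — skip
        e→j: j black — skip
        e→l: l black — skip
      e black
      b→j: j black — skip
    b black
    f gray
      f→a: a black — skip
    f black
    c→l: l black — skip
  c black
  m gray
    k gray
      k→f: f black — skip
      g gray
        g→m: m is gray → back edge
First back edge: g → m.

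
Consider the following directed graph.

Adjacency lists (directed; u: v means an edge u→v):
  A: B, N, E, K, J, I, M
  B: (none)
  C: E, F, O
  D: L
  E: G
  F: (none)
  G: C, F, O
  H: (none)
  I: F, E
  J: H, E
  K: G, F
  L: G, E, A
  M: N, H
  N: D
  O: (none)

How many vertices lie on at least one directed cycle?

8

A vertex is on a directed cycle iff it belongs to a strongly connected component of size ≥ 2 (or has a self-loop).
The vertices on cycles are {A, C, D, E, G, L, M, N} — 8 in total.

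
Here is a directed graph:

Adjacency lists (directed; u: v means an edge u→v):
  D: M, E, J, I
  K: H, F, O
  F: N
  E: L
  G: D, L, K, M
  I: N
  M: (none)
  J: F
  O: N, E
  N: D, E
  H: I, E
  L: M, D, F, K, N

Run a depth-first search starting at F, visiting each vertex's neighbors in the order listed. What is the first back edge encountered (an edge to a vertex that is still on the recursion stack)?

L->D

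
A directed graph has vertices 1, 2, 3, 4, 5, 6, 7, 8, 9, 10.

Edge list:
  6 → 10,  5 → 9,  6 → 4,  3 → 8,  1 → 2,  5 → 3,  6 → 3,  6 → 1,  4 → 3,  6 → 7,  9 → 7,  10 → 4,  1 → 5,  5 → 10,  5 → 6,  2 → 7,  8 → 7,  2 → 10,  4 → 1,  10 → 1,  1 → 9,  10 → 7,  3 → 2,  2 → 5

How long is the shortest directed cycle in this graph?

3

For each vertex v, BFS finds the shortest path from v back to v.
The shortest such closed walk is 5 → 3 → 2 → 5, length 3.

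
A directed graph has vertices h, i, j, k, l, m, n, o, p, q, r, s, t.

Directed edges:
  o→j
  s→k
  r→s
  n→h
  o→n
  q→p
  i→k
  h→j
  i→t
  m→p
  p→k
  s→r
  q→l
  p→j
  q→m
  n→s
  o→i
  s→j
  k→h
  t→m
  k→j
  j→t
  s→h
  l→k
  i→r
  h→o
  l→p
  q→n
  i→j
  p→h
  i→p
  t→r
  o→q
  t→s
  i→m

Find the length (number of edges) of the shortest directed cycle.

For each vertex v, BFS finds the shortest path from v back to v.
The shortest such closed walk is r → s → r, length 2.

2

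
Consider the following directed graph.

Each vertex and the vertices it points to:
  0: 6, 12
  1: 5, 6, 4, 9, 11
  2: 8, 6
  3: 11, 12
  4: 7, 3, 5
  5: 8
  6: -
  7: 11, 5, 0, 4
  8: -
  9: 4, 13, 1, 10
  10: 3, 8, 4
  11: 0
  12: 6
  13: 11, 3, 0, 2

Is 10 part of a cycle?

No

10 lies on a cycle iff there is a path from 10 back to itself.
Exploring from 10, it never reaches itself; equivalently, its strongly connected component is a singleton.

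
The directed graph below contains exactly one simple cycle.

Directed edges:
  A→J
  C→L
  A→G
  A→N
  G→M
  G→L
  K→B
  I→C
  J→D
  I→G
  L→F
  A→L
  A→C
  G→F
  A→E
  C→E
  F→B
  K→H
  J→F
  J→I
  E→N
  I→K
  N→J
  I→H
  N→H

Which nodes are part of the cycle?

DFS with gray/black marking from N:
N gray
  H gray
  H black
  J gray
    D gray
    D black
    F gray
      B gray
      B black
    F black
    I gray
      I→H: H black — skip
      G gray
        G→F: F black — skip
        L gray
          L→F: F black — skip
        L black
        M gray
        M black
      G black
      K gray
        K→H: H black — skip
        K→B: B black — skip
      K black
      C gray
        C→L: L black — skip
        E gray
          E→N: N is gray → back edge
Back edge closes the cycle N → J → I → C → E → N; its vertices are {C, E, I, J, N}.

C, E, I, J, N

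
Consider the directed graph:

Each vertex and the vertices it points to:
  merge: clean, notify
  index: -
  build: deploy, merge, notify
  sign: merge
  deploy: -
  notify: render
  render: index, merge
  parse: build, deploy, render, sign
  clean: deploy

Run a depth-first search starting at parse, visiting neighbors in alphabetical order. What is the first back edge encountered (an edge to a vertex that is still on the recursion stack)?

render->merge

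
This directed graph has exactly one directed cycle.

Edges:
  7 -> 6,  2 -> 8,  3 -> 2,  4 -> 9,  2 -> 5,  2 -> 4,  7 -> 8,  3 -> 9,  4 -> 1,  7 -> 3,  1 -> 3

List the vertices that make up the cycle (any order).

DFS with gray/black marking from 3:
3 gray
  2 gray
    4 gray
      9 gray
      9 black
      1 gray
        1→3: 3 is gray → back edge
Back edge closes the cycle 3 → 2 → 4 → 1 → 3; its vertices are {1, 2, 3, 4}.

1, 2, 3, 4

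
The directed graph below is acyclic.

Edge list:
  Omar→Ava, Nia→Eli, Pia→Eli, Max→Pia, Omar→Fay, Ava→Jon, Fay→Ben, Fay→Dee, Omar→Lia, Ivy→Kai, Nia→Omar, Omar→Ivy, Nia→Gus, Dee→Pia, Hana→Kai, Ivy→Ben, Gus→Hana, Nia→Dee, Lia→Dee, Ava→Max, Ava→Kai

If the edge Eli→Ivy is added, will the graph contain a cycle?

No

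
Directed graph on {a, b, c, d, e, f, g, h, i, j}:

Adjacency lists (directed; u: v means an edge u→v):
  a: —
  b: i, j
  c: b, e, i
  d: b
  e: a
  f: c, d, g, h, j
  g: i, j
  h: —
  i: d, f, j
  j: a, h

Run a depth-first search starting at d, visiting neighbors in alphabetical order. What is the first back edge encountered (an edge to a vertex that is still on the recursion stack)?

i→d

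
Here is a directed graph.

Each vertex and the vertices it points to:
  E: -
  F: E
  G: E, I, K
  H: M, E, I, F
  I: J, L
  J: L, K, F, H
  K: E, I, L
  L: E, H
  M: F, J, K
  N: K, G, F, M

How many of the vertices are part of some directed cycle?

6

A vertex is on a directed cycle iff it belongs to a strongly connected component of size ≥ 2 (or has a self-loop).
The vertices on cycles are {H, I, J, K, L, M} — 6 in total.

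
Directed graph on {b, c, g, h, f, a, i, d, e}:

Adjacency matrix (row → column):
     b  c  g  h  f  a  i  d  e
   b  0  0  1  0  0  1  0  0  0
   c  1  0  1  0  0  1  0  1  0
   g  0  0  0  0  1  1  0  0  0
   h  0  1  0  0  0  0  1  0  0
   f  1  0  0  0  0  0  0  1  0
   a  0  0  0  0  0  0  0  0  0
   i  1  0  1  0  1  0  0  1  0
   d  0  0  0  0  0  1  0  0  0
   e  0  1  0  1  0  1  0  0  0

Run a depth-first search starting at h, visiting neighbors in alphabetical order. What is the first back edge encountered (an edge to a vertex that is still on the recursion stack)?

DFS from h (visiting neighbors in alphabetical order); mark gray on enter, black on exit:
h gray
  c gray
    a gray
    a black
    b gray
      b→a: a black — skip
      g gray
        g→a: a black — skip
        f gray
          f→b: b is gray → back edge
First back edge: f → b.

f->b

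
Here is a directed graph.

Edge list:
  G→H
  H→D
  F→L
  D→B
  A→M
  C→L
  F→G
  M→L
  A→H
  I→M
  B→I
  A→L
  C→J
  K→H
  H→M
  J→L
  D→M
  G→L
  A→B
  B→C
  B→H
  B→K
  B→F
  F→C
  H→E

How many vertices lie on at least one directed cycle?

6

A vertex is on a directed cycle iff it belongs to a strongly connected component of size ≥ 2 (or has a self-loop).
The vertices on cycles are {B, D, F, G, H, K} — 6 in total.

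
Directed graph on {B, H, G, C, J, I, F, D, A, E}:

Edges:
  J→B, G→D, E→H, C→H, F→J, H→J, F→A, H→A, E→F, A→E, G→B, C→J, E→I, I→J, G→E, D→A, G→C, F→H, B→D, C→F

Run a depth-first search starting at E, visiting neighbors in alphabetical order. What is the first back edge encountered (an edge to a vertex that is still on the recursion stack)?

DFS from E (visiting neighbors in alphabetical order); mark gray on enter, black on exit:
E gray
  F gray
    A gray
      A→E: E is gray → back edge
First back edge: A → E.

A->E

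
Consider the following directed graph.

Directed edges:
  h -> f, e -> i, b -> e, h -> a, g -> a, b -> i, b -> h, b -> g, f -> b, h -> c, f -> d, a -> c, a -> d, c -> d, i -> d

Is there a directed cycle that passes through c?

No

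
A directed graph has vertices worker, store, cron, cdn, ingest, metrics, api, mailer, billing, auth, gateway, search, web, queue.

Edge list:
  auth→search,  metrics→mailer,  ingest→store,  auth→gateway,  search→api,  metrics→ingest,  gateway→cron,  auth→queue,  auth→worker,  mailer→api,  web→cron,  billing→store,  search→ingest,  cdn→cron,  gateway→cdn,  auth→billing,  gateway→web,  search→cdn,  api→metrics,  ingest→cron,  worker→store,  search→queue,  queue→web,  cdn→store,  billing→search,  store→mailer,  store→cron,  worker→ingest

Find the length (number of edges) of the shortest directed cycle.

For each vertex v, BFS finds the shortest path from v back to v.
The shortest such closed walk is api → metrics → mailer → api, length 3.

3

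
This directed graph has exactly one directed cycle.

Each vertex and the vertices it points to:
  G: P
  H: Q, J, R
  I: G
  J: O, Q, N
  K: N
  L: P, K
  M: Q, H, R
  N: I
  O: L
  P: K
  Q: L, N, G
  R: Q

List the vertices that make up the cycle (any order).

DFS with gray/black marking from N:
N gray
  I gray
    G gray
      P gray
        K gray
          K→N: N is gray → back edge
Back edge closes the cycle N → I → G → P → K → N; its vertices are {G, I, K, N, P}.

G, I, K, N, P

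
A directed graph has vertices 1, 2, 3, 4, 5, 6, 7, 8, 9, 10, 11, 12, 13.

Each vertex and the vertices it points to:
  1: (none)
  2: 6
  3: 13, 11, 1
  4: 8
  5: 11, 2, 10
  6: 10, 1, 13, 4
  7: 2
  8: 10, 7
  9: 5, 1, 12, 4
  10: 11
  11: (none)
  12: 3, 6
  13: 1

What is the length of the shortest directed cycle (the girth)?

5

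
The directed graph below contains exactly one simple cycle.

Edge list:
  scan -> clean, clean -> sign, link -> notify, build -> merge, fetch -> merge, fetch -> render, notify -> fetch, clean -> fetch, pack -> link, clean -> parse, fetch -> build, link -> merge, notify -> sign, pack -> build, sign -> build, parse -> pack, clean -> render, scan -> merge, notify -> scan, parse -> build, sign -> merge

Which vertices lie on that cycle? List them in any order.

DFS with gray/black marking from notify:
notify gray
  scan gray
    clean gray
      fetch gray
        build gray
          merge gray
          merge black
        build black
        fetch→merge: merge black — skip
        render gray
        render black
      fetch black
      clean→render: render black — skip
      sign gray
        sign→merge: merge black — skip
        sign→build: build black — skip
      sign black
      parse gray
        pack gray
          pack→build: build black — skip
          link gray
            link→merge: merge black — skip
            link→notify: notify is gray → back edge
Back edge closes the cycle notify → scan → clean → parse → pack → link → notify; its vertices are {link, pack, scan, clean, parse, notify}.

link, pack, scan, clean, parse, notify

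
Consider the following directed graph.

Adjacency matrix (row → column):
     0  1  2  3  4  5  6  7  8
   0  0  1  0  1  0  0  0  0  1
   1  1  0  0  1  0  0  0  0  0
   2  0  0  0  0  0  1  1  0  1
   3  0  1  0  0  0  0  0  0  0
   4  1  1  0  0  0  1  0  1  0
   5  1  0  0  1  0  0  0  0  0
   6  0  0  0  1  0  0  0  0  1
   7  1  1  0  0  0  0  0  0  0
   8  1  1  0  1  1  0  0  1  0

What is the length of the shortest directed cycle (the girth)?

2

For each vertex v, BFS finds the shortest path from v back to v.
The shortest such closed walk is 8 → 0 → 8, length 2.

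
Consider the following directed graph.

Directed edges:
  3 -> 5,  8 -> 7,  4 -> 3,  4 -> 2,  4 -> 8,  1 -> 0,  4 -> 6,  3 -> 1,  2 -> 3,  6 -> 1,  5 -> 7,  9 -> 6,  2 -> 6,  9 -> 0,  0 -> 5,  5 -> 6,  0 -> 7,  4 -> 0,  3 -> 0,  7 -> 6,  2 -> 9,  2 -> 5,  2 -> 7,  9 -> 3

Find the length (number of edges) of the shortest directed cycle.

For each vertex v, BFS finds the shortest path from v back to v.
The shortest such closed walk is 7 → 6 → 1 → 0 → 7, length 4.

4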